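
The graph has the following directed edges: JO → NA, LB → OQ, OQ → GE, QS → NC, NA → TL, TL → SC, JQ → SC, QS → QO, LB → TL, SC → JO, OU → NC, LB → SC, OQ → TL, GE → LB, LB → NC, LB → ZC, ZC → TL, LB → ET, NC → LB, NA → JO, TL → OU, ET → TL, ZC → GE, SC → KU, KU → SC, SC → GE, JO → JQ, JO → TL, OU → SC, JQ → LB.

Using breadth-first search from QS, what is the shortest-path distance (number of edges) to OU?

4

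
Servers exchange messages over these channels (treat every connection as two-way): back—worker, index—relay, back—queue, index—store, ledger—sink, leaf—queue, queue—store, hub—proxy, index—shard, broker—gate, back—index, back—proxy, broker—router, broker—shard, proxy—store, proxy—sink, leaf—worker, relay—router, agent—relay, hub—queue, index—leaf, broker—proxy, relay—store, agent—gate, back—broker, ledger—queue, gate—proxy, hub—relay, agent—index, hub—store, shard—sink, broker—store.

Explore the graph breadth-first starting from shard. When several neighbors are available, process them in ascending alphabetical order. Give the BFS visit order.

shard broker index sink back gate proxy router store agent leaf relay ledger queue worker hub

Visit shard; enqueue broker, index, sink → queue [broker, index, sink]
Visit broker; enqueue back, gate, proxy, router, store → queue [index, sink, back, gate, proxy, router, store]
Visit index; enqueue agent, leaf, relay → queue [sink, back, gate, proxy, router, store, agent, leaf, relay]
Visit sink; enqueue ledger → queue [back, gate, proxy, router, store, agent, leaf, relay, ledger]
Visit back; enqueue queue, worker → queue [gate, proxy, router, store, agent, leaf, relay, ledger, queue, worker]
Visit gate → queue [proxy, router, store, agent, leaf, relay, ledger, queue, worker]
Visit proxy; enqueue hub → queue [router, store, agent, leaf, relay, ledger, queue, worker, hub]
Visit router → queue [store, agent, leaf, relay, ledger, queue, worker, hub]
Visit store → queue [agent, leaf, relay, ledger, queue, worker, hub]
Visit agent → queue [leaf, relay, ledger, queue, worker, hub]
Visit leaf → queue [relay, ledger, queue, worker, hub]
Visit relay → queue [ledger, queue, worker, hub]
Visit ledger → queue [queue, worker, hub]
Visit queue → queue [worker, hub]
Visit worker → queue [hub]
Visit hub → queue []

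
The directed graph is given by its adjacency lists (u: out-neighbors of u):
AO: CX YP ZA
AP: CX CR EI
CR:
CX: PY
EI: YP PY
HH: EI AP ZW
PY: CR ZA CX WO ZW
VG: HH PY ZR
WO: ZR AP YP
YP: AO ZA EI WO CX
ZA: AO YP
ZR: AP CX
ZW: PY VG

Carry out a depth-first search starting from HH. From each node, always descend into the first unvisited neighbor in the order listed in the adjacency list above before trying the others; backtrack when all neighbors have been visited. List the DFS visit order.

Visit HH
HH → EI
EI → YP
YP → AO
AO → CX
CX → PY
PY → CR
PY → ZA
PY → WO
WO → ZR
ZR → AP
PY → ZW
ZW → VG

HH → EI → YP → AO → CX → PY → CR → ZA → WO → ZR → AP → ZW → VG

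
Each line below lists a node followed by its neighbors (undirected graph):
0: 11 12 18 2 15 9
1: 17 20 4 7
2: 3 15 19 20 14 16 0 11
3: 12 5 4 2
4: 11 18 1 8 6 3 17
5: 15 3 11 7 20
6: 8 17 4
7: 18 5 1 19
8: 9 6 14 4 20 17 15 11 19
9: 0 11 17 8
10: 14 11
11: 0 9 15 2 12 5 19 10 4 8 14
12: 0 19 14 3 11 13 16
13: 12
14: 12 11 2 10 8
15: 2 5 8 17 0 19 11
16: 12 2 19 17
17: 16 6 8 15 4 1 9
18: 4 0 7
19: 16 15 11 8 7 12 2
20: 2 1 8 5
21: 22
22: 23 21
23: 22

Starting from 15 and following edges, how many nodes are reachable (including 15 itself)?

21

BFS from 15 visits: 15, 2, 5, 8, 17, 0, 19, 11, 3, 20, 14, 16, 7, 9, 6, 4, 1, 12, 18, 10, 13
Reachable nodes: 21 of 24 total.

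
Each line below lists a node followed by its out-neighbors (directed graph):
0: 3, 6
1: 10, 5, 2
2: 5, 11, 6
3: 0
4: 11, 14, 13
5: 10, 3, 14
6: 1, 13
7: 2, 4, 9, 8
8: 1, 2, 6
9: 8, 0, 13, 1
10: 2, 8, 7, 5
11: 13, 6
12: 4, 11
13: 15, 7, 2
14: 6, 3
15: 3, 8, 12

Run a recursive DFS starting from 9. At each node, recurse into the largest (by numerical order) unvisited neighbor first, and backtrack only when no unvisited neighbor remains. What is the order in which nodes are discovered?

9, 13, 15, 12, 11, 6, 1, 10, 8, 2, 5, 14, 3, 0, 7, 4

Visit 9
9 → 13
13 → 15
15 → 12
12 → 11
11 → 6
6 → 1
1 → 10
10 → 8
8 → 2
2 → 5
5 → 14
14 → 3
3 → 0
10 → 7
7 → 4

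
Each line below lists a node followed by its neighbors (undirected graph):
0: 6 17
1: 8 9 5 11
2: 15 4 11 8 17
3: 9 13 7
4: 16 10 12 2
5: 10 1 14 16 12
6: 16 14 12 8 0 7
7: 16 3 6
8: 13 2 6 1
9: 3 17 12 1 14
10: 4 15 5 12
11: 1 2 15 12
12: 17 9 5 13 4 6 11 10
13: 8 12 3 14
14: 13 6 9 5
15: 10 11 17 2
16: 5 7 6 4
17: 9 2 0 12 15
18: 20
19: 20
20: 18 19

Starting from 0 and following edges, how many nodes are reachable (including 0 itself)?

18

BFS from 0 visits: 0, 6, 17, 16, 14, 12, 8, 7, 9, 2, 15, 5, 4, 13, 11, 10, 1, 3
Reachable nodes: 18 of 21 total.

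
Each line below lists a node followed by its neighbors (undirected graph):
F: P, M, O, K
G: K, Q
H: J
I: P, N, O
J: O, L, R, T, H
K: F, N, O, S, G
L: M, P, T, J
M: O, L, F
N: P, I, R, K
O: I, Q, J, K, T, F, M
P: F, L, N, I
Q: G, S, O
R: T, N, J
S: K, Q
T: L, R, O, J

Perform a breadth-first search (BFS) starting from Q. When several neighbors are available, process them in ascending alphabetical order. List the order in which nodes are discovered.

Visit Q; enqueue G, O, S → queue [G, O, S]
Visit G; enqueue K → queue [O, S, K]
Visit O; enqueue F, I, J, M, T → queue [S, K, F, I, J, M, T]
Visit S → queue [K, F, I, J, M, T]
Visit K; enqueue N → queue [F, I, J, M, T, N]
Visit F; enqueue P → queue [I, J, M, T, N, P]
Visit I → queue [J, M, T, N, P]
Visit J; enqueue H, L, R → queue [M, T, N, P, H, L, R]
Visit M → queue [T, N, P, H, L, R]
Visit T → queue [N, P, H, L, R]
Visit N → queue [P, H, L, R]
Visit P → queue [H, L, R]
Visit H → queue [L, R]
Visit L → queue [R]
Visit R → queue []

Q, G, O, S, K, F, I, J, M, T, N, P, H, L, R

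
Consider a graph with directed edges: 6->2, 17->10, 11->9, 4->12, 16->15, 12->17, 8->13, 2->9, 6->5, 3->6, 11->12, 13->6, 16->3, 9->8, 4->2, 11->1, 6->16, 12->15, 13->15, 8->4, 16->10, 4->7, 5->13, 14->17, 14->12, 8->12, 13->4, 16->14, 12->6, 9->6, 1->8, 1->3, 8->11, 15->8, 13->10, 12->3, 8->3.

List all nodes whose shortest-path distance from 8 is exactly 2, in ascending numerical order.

Level 0: 8
Level 1: 3, 4, 11, 12, 13
Level 2: 1, 2, 6, 7, 9, 10, 15, 17
Level 3: 5, 16
Level 4: 14

1, 2, 6, 7, 9, 10, 15, 17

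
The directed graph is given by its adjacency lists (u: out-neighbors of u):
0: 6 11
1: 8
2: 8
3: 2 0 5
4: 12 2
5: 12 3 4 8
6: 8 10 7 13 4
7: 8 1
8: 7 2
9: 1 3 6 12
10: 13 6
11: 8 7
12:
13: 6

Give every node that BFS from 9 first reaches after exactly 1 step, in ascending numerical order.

1, 3, 6, 12

Level 0: 9
Level 1: 1, 3, 6, 12
Level 2: 0, 2, 4, 5, 7, 8, 10, 13
Level 3: 11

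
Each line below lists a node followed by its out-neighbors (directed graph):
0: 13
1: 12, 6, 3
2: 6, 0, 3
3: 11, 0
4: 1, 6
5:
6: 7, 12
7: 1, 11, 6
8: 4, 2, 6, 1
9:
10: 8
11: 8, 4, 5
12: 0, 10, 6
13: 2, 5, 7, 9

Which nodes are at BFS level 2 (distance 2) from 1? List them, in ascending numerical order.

Level 0: 1
Level 1: 3, 6, 12
Level 2: 0, 7, 10, 11
Level 3: 4, 5, 8, 13
Level 4: 2, 9

0, 7, 10, 11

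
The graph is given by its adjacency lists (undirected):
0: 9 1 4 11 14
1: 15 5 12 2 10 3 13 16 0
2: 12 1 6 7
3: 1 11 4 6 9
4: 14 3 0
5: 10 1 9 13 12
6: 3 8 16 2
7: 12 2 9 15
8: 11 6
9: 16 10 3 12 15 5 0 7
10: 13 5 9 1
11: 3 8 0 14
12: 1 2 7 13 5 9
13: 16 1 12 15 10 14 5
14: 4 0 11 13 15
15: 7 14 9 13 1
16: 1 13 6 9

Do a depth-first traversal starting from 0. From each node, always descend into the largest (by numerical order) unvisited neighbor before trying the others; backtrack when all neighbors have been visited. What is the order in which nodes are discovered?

Visit 0
0 → 14
14 → 15
15 → 13
13 → 16
16 → 9
9 → 12
12 → 7
7 → 2
2 → 6
6 → 8
8 → 11
11 → 3
3 → 4
3 → 1
1 → 10
10 → 5

0 -> 14 -> 15 -> 13 -> 16 -> 9 -> 12 -> 7 -> 2 -> 6 -> 8 -> 11 -> 3 -> 4 -> 1 -> 10 -> 5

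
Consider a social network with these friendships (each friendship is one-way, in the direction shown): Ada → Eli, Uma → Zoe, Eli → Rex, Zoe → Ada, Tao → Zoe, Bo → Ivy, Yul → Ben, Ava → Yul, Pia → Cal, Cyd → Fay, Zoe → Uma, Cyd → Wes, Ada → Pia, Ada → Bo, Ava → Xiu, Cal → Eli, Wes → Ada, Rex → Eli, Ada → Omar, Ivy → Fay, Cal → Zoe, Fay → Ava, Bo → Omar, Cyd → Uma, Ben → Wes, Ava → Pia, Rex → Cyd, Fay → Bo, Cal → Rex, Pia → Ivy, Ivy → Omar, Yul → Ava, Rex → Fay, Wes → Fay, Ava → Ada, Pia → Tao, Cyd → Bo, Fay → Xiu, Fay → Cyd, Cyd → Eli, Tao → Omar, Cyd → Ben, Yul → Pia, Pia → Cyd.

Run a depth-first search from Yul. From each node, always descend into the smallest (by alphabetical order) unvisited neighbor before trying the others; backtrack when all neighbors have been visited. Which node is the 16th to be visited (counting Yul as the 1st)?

Pia

Visit Yul
Yul → Ava
Ava → Ada
Ada → Bo
Bo → Ivy
Ivy → Fay
Fay → Cyd
Cyd → Ben
Ben → Wes
Cyd → Eli
Eli → Rex
Cyd → Uma
Uma → Zoe
Fay → Xiu
Ivy → Omar
Ada → Pia
Pia → Cal
Pia → Tao

Visit order: Yul, Ava, Ada, Bo, Ivy, Fay, Cyd, Ben, Wes, Eli, Rex, Uma, Zoe, Xiu, Omar, Pia, Cal, Tao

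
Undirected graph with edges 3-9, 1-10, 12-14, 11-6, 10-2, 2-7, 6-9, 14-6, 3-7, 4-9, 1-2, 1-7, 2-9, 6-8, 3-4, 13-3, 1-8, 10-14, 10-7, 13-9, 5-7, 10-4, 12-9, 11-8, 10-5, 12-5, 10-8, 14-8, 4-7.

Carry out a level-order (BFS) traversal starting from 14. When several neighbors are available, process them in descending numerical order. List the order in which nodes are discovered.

14 → 12 → 10 → 8 → 6 → 9 → 5 → 7 → 4 → 2 → 1 → 11 → 13 → 3

Visit 14; enqueue 12, 10, 8, 6 → queue [12, 10, 8, 6]
Visit 12; enqueue 9, 5 → queue [10, 8, 6, 9, 5]
Visit 10; enqueue 7, 4, 2, 1 → queue [8, 6, 9, 5, 7, 4, 2, 1]
Visit 8; enqueue 11 → queue [6, 9, 5, 7, 4, 2, 1, 11]
Visit 6 → queue [9, 5, 7, 4, 2, 1, 11]
Visit 9; enqueue 13, 3 → queue [5, 7, 4, 2, 1, 11, 13, 3]
Visit 5 → queue [7, 4, 2, 1, 11, 13, 3]
Visit 7 → queue [4, 2, 1, 11, 13, 3]
Visit 4 → queue [2, 1, 11, 13, 3]
Visit 2 → queue [1, 11, 13, 3]
Visit 1 → queue [11, 13, 3]
Visit 11 → queue [13, 3]
Visit 13 → queue [3]
Visit 3 → queue []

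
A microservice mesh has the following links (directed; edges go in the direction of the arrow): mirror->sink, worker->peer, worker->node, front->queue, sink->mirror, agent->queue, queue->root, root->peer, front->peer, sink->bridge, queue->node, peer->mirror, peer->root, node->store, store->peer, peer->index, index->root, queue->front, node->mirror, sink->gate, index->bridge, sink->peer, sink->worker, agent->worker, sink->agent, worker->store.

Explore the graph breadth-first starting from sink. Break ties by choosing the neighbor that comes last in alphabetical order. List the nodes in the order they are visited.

sink, worker, peer, mirror, gate, bridge, agent, store, node, root, index, queue, front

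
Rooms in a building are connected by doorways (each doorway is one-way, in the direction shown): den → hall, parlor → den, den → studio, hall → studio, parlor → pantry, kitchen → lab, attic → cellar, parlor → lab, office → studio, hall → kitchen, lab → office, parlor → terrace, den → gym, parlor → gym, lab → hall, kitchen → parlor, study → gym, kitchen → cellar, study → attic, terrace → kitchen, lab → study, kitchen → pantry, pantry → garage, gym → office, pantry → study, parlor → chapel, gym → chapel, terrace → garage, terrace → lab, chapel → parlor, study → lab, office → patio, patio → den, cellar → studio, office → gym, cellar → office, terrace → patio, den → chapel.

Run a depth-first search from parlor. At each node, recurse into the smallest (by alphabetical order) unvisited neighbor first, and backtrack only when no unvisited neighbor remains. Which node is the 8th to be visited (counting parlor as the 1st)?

hall

Visit parlor
parlor → chapel
parlor → den
den → gym
gym → office
office → patio
office → studio
den → hall
hall → kitchen
kitchen → cellar
kitchen → lab
lab → study
study → attic
kitchen → pantry
pantry → garage
parlor → terrace

Visit order: parlor, chapel, den, gym, office, patio, studio, hall, kitchen, cellar, lab, study, attic, pantry, garage, terrace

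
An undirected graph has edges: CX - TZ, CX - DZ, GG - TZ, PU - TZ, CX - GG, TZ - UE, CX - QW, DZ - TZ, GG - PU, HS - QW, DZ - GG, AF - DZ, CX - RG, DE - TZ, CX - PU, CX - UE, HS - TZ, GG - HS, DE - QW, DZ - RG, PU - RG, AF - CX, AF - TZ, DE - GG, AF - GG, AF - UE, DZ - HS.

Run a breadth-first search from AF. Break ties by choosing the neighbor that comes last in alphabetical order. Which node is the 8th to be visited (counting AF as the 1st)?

Visit AF; enqueue UE, TZ, GG, DZ, CX → queue [UE, TZ, GG, DZ, CX]
Visit UE → queue [TZ, GG, DZ, CX]
Visit TZ; enqueue PU, HS, DE → queue [GG, DZ, CX, PU, HS, DE]
Visit GG → queue [DZ, CX, PU, HS, DE]
Visit DZ; enqueue RG → queue [CX, PU, HS, DE, RG]
Visit CX; enqueue QW → queue [PU, HS, DE, RG, QW]
Visit PU → queue [HS, DE, RG, QW]
Visit HS → queue [DE, RG, QW]
Visit DE → queue [RG, QW]
Visit RG → queue [QW]
Visit QW → queue []

Visit order: AF, UE, TZ, GG, DZ, CX, PU, HS, DE, RG, QW

HS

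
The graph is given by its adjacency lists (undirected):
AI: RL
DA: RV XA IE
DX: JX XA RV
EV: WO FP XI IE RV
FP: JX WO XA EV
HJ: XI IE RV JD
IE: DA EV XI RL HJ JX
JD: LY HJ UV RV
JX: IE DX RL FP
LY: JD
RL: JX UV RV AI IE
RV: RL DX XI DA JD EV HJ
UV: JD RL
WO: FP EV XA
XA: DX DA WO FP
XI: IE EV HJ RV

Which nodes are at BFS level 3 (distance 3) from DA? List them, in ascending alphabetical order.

AI, LY, UV

Level 0: DA
Level 1: IE, RV, XA
Level 2: DX, EV, FP, HJ, JD, JX, RL, WO, XI
Level 3: AI, LY, UV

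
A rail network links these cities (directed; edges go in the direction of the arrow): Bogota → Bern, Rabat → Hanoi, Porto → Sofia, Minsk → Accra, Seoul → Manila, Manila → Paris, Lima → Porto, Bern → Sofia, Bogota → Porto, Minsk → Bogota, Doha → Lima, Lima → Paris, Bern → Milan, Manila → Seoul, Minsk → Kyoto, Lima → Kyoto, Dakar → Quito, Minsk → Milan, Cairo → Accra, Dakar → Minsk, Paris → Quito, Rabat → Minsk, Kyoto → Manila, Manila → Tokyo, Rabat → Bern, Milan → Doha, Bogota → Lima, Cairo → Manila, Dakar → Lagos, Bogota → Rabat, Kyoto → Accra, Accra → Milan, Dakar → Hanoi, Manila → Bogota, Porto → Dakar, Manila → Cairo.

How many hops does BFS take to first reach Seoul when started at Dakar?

Level 0: Dakar
Level 1: Hanoi, Lagos, Minsk, Quito
Level 2: Accra, Bogota, Kyoto, Milan
Level 3: Bern, Doha, Lima, Manila, Porto, Rabat
Level 4: Cairo, Paris, Seoul, Sofia, Tokyo
Seoul first appears at level 4.

4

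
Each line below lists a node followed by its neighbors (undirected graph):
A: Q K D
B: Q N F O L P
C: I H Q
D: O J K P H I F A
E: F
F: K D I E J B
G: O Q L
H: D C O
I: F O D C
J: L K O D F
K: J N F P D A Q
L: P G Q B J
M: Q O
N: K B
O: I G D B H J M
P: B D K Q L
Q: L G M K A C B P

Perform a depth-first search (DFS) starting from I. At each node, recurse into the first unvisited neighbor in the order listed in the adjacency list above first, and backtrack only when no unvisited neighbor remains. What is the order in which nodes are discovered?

Visit I
I → F
F → K
K → J
J → L
L → P
P → B
B → Q
Q → G
G → O
O → D
D → H
H → C
D → A
O → M
B → N
F → E

I, F, K, J, L, P, B, Q, G, O, D, H, C, A, M, N, E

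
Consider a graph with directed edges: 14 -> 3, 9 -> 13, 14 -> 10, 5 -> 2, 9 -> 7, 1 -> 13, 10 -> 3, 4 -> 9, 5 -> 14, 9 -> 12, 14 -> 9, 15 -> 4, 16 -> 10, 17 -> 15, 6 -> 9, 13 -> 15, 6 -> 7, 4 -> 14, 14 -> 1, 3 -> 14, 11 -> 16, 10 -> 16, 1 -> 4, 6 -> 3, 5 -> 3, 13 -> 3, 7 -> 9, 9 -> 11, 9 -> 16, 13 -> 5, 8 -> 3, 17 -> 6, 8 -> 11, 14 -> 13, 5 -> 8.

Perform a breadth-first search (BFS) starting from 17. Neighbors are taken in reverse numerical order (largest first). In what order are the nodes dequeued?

17 → 15 → 6 → 4 → 9 → 7 → 3 → 14 → 16 → 13 → 12 → 11 → 10 → 1 → 5 → 8 → 2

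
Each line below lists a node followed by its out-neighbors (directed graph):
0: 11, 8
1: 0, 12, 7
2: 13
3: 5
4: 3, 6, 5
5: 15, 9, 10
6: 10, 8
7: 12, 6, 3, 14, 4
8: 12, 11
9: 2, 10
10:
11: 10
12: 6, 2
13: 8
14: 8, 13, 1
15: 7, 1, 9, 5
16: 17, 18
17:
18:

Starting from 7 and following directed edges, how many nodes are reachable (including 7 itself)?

BFS from 7 visits: 7, 12, 6, 3, 14, 4, 2, 10, 8, 5, 13, 1, 11, 15, 9, 0
Reachable nodes: 16 of 19 total.

16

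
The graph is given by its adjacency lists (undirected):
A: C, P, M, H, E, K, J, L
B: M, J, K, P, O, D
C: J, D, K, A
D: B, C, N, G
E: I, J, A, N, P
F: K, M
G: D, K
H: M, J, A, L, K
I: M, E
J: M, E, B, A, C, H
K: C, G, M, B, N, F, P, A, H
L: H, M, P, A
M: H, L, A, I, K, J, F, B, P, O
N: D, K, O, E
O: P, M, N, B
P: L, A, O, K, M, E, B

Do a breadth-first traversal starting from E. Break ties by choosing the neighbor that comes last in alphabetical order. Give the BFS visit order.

Visit E; enqueue P, N, J, I, A → queue [P, N, J, I, A]
Visit P; enqueue O, M, L, K, B → queue [N, J, I, A, O, M, L, K, B]
Visit N; enqueue D → queue [J, I, A, O, M, L, K, B, D]
Visit J; enqueue H, C → queue [I, A, O, M, L, K, B, D, H, C]
Visit I → queue [A, O, M, L, K, B, D, H, C]
Visit A → queue [O, M, L, K, B, D, H, C]
Visit O → queue [M, L, K, B, D, H, C]
Visit M; enqueue F → queue [L, K, B, D, H, C, F]
Visit L → queue [K, B, D, H, C, F]
Visit K; enqueue G → queue [B, D, H, C, F, G]
Visit B → queue [D, H, C, F, G]
Visit D → queue [H, C, F, G]
Visit H → queue [C, F, G]
Visit C → queue [F, G]
Visit F → queue [G]
Visit G → queue []

E, P, N, J, I, A, O, M, L, K, B, D, H, C, F, G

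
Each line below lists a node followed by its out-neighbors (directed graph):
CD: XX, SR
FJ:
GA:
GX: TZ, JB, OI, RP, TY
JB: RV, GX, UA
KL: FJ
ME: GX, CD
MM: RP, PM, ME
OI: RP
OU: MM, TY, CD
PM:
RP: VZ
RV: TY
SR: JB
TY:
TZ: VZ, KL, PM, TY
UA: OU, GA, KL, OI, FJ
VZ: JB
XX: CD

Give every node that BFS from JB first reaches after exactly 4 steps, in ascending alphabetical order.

Level 0: JB
Level 1: GX, RV, UA
Level 2: FJ, GA, KL, OI, OU, RP, TY, TZ
Level 3: CD, MM, PM, VZ
Level 4: ME, SR, XX

ME, SR, XX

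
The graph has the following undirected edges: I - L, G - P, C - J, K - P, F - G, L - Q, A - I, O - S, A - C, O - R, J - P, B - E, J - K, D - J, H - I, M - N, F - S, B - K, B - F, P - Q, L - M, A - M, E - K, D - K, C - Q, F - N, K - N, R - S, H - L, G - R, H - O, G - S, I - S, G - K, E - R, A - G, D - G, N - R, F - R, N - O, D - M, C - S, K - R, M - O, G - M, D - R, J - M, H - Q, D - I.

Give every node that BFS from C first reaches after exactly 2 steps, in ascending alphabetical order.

Level 0: C
Level 1: A, J, Q, S
Level 2: D, F, G, H, I, K, L, M, O, P, R
Level 3: B, E, N

D, F, G, H, I, K, L, M, O, P, R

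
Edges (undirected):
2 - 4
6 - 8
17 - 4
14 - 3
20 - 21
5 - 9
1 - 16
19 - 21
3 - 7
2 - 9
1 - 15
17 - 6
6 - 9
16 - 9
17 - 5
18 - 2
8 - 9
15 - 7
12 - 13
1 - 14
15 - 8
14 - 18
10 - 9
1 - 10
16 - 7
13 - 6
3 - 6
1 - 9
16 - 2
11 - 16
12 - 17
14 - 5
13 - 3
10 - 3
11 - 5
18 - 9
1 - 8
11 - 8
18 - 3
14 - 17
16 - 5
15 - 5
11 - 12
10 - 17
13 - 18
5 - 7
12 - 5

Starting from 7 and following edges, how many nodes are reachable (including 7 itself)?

BFS from 7 visits: 7, 3, 5, 15, 16, 6, 10, 13, 14, 18, 9, 11, 12, 17, 1, 8, 2, 4
Reachable nodes: 18 of 21 total.

18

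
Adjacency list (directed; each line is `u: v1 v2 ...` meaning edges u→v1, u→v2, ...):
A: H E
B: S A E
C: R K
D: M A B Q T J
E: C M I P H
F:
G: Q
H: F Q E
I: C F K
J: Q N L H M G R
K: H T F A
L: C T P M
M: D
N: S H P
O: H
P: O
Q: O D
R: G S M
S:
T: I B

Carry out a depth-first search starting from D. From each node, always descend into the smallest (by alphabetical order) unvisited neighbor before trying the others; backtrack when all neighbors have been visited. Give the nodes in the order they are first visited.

Visit D
D → A
A → E
E → C
C → K
K → F
K → H
H → Q
Q → O
K → T
T → B
B → S
T → I
C → R
R → G
R → M
E → P
D → J
J → L
J → N

D A E C K F H Q O T B S I R G M P J L N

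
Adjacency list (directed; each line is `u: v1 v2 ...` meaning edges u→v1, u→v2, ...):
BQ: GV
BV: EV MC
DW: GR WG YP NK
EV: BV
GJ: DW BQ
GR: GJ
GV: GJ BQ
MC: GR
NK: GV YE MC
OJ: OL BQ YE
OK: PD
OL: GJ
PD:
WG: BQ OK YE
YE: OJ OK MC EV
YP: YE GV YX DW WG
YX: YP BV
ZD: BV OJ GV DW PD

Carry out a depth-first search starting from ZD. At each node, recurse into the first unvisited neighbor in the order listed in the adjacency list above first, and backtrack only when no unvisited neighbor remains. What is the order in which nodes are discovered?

Visit ZD
ZD → BV
BV → EV
BV → MC
MC → GR
GR → GJ
GJ → DW
DW → WG
WG → BQ
BQ → GV
WG → OK
OK → PD
WG → YE
YE → OJ
OJ → OL
DW → YP
YP → YX
DW → NK

ZD BV EV MC GR GJ DW WG BQ GV OK PD YE OJ OL YP YX NK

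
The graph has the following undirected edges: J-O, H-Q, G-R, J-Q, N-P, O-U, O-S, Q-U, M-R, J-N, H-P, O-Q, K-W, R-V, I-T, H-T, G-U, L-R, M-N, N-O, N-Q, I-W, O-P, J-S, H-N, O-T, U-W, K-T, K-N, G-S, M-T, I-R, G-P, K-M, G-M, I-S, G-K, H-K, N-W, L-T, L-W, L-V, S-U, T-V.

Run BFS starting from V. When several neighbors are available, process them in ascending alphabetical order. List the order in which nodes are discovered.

Visit V; enqueue L, R, T → queue [L, R, T]
Visit L; enqueue W → queue [R, T, W]
Visit R; enqueue G, I, M → queue [T, W, G, I, M]
Visit T; enqueue H, K, O → queue [W, G, I, M, H, K, O]
Visit W; enqueue N, U → queue [G, I, M, H, K, O, N, U]
Visit G; enqueue P, S → queue [I, M, H, K, O, N, U, P, S]
Visit I → queue [M, H, K, O, N, U, P, S]
Visit M → queue [H, K, O, N, U, P, S]
Visit H; enqueue Q → queue [K, O, N, U, P, S, Q]
Visit K → queue [O, N, U, P, S, Q]
Visit O; enqueue J → queue [N, U, P, S, Q, J]
Visit N → queue [U, P, S, Q, J]
Visit U → queue [P, S, Q, J]
Visit P → queue [S, Q, J]
Visit S → queue [Q, J]
Visit Q → queue [J]
Visit J → queue []

V, L, R, T, W, G, I, M, H, K, O, N, U, P, S, Q, J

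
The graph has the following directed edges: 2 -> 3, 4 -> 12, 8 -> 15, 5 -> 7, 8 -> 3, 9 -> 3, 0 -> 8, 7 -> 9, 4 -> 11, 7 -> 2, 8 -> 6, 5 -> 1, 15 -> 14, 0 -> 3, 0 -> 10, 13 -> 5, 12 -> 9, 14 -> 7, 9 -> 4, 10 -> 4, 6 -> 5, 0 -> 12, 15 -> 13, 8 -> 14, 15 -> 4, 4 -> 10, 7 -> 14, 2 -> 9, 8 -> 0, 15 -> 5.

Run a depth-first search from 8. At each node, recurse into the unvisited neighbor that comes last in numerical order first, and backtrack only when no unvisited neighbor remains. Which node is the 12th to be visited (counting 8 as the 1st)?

13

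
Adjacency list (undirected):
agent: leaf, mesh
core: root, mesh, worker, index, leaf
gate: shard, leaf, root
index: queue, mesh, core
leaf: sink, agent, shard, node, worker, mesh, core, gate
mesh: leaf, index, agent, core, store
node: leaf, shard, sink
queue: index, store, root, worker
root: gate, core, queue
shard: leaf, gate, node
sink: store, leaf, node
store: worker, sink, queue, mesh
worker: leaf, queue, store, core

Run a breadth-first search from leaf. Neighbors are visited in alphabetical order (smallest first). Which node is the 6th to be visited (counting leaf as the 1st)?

Visit leaf; enqueue agent, core, gate, mesh, node, shard, sink, worker → queue [agent, core, gate, mesh, node, shard, sink, worker]
Visit agent → queue [core, gate, mesh, node, shard, sink, worker]
Visit core; enqueue index, root → queue [gate, mesh, node, shard, sink, worker, index, root]
Visit gate → queue [mesh, node, shard, sink, worker, index, root]
Visit mesh; enqueue store → queue [node, shard, sink, worker, index, root, store]
Visit node → queue [shard, sink, worker, index, root, store]
Visit shard → queue [sink, worker, index, root, store]
Visit sink → queue [worker, index, root, store]
Visit worker; enqueue queue → queue [index, root, store, queue]
Visit index → queue [root, store, queue]
Visit root → queue [store, queue]
Visit store → queue [queue]
Visit queue → queue []

Visit order: leaf, agent, core, gate, mesh, node, shard, sink, worker, index, root, store, queue

node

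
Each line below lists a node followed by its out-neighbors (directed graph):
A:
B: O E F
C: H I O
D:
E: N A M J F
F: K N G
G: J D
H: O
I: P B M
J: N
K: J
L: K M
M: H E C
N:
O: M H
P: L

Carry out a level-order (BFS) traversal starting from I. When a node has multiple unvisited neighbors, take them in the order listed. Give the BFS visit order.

I, P, B, M, L, O, E, F, H, C, K, N, A, J, G, D

Visit I; enqueue P, B, M → queue [P, B, M]
Visit P; enqueue L → queue [B, M, L]
Visit B; enqueue O, E, F → queue [M, L, O, E, F]
Visit M; enqueue H, C → queue [L, O, E, F, H, C]
Visit L; enqueue K → queue [O, E, F, H, C, K]
Visit O → queue [E, F, H, C, K]
Visit E; enqueue N, A, J → queue [F, H, C, K, N, A, J]
Visit F; enqueue G → queue [H, C, K, N, A, J, G]
Visit H → queue [C, K, N, A, J, G]
Visit C → queue [K, N, A, J, G]
Visit K → queue [N, A, J, G]
Visit N → queue [A, J, G]
Visit A → queue [J, G]
Visit J → queue [G]
Visit G; enqueue D → queue [D]
Visit D → queue []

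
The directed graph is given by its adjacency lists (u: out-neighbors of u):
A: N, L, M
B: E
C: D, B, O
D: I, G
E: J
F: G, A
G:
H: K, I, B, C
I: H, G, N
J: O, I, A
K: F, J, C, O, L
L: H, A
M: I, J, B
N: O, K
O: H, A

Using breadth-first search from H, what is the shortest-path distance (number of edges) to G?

Level 0: H
Level 1: B, C, I, K
Level 2: D, E, F, G, J, L, N, O
Level 3: A
Level 4: M
G first appears at level 2.

2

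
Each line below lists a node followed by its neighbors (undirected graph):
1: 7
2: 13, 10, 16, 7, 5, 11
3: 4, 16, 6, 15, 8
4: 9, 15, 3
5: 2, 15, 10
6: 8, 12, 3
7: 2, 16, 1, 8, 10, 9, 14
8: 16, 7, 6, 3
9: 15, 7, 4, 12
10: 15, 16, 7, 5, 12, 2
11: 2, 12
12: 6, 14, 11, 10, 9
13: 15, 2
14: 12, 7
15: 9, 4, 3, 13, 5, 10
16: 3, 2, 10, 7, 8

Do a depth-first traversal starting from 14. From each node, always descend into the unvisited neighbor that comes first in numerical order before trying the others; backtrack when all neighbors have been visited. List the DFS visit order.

14, 7, 1, 2, 5, 10, 12, 6, 3, 4, 9, 15, 13, 8, 16, 11

Visit 14
14 → 7
7 → 1
7 → 2
2 → 5
5 → 10
10 → 12
12 → 6
6 → 3
3 → 4
4 → 9
9 → 15
15 → 13
3 → 8
8 → 16
12 → 11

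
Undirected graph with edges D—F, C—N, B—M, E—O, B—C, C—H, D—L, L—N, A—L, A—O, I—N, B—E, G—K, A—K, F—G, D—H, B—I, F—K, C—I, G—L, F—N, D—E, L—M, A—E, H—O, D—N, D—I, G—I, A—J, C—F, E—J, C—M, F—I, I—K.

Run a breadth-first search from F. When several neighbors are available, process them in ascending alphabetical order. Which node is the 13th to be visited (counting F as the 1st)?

Visit F; enqueue C, D, G, I, K, N → queue [C, D, G, I, K, N]
Visit C; enqueue B, H, M → queue [D, G, I, K, N, B, H, M]
Visit D; enqueue E, L → queue [G, I, K, N, B, H, M, E, L]
Visit G → queue [I, K, N, B, H, M, E, L]
Visit I → queue [K, N, B, H, M, E, L]
Visit K; enqueue A → queue [N, B, H, M, E, L, A]
Visit N → queue [B, H, M, E, L, A]
Visit B → queue [H, M, E, L, A]
Visit H; enqueue O → queue [M, E, L, A, O]
Visit M → queue [E, L, A, O]
Visit E; enqueue J → queue [L, A, O, J]
Visit L → queue [A, O, J]
Visit A → queue [O, J]
Visit O → queue [J]
Visit J → queue []

Visit order: F, C, D, G, I, K, N, B, H, M, E, L, A, O, J

A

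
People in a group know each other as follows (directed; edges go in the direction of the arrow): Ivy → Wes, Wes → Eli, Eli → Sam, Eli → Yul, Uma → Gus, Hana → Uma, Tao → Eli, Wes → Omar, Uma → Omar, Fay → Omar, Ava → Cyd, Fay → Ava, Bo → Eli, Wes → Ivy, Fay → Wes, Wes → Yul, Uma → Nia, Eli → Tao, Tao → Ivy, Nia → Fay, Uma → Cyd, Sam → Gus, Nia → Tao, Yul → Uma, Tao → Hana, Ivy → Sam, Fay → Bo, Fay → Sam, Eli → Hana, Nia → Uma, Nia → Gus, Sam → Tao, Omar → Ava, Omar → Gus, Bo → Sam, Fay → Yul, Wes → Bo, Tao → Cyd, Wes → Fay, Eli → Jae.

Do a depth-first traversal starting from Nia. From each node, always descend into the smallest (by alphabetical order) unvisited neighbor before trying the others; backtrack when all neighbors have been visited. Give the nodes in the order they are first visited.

Nia → Fay → Ava → Cyd → Bo → Eli → Hana → Uma → Gus → Omar → Jae → Sam → Tao → Ivy → Wes → Yul

Visit Nia
Nia → Fay
Fay → Ava
Ava → Cyd
Fay → Bo
Bo → Eli
Eli → Hana
Hana → Uma
Uma → Gus
Uma → Omar
Eli → Jae
Eli → Sam
Sam → Tao
Tao → Ivy
Ivy → Wes
Wes → Yul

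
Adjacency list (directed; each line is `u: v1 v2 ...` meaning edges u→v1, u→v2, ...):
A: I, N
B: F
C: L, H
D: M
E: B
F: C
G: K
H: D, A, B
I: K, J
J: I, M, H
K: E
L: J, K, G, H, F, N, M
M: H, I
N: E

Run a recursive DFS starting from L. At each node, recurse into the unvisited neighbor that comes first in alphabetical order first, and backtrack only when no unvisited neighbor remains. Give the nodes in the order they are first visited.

L -> F -> C -> H -> A -> I -> J -> M -> K -> E -> B -> N -> D -> G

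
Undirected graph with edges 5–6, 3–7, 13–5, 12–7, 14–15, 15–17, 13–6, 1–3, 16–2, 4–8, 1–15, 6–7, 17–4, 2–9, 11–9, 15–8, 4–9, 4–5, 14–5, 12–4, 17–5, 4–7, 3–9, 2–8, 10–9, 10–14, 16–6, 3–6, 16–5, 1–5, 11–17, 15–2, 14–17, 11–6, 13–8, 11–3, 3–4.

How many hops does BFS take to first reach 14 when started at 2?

Level 0: 2
Level 1: 8, 9, 15, 16
Level 2: 1, 3, 4, 5, 6, 10, 11, 13, 14, 17
Level 3: 7, 12
14 first appears at level 2.

2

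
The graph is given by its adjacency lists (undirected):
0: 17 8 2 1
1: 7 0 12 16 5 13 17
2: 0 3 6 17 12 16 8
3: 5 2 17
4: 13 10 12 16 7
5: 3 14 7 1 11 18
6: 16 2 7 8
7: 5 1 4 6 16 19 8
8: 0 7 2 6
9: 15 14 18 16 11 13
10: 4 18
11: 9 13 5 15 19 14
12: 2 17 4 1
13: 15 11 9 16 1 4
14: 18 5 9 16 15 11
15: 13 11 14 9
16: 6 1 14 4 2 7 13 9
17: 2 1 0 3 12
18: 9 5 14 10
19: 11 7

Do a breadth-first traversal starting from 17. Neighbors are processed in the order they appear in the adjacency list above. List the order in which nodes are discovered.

Visit 17; enqueue 2, 1, 0, 3, 12 → queue [2, 1, 0, 3, 12]
Visit 2; enqueue 6, 16, 8 → queue [1, 0, 3, 12, 6, 16, 8]
Visit 1; enqueue 7, 5, 13 → queue [0, 3, 12, 6, 16, 8, 7, 5, 13]
Visit 0 → queue [3, 12, 6, 16, 8, 7, 5, 13]
Visit 3 → queue [12, 6, 16, 8, 7, 5, 13]
Visit 12; enqueue 4 → queue [6, 16, 8, 7, 5, 13, 4]
Visit 6 → queue [16, 8, 7, 5, 13, 4]
Visit 16; enqueue 14, 9 → queue [8, 7, 5, 13, 4, 14, 9]
Visit 8 → queue [7, 5, 13, 4, 14, 9]
Visit 7; enqueue 19 → queue [5, 13, 4, 14, 9, 19]
Visit 5; enqueue 11, 18 → queue [13, 4, 14, 9, 19, 11, 18]
Visit 13; enqueue 15 → queue [4, 14, 9, 19, 11, 18, 15]
Visit 4; enqueue 10 → queue [14, 9, 19, 11, 18, 15, 10]
Visit 14 → queue [9, 19, 11, 18, 15, 10]
Visit 9 → queue [19, 11, 18, 15, 10]
Visit 19 → queue [11, 18, 15, 10]
Visit 11 → queue [18, 15, 10]
Visit 18 → queue [15, 10]
Visit 15 → queue [10]
Visit 10 → queue []

17 -> 2 -> 1 -> 0 -> 3 -> 12 -> 6 -> 16 -> 8 -> 7 -> 5 -> 13 -> 4 -> 14 -> 9 -> 19 -> 11 -> 18 -> 15 -> 10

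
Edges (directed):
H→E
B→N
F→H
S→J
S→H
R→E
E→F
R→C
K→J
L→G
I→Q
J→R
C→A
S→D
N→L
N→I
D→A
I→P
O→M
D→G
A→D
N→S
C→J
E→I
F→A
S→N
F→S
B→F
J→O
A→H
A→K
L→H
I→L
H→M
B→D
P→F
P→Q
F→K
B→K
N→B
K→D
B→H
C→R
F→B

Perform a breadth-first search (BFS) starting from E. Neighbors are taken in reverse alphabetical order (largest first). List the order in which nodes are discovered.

E I F Q P L S K H B A G N J D M R O C

Visit E; enqueue I, F → queue [I, F]
Visit I; enqueue Q, P, L → queue [F, Q, P, L]
Visit F; enqueue S, K, H, B, A → queue [Q, P, L, S, K, H, B, A]
Visit Q → queue [P, L, S, K, H, B, A]
Visit P → queue [L, S, K, H, B, A]
Visit L; enqueue G → queue [S, K, H, B, A, G]
Visit S; enqueue N, J, D → queue [K, H, B, A, G, N, J, D]
Visit K → queue [H, B, A, G, N, J, D]
Visit H; enqueue M → queue [B, A, G, N, J, D, M]
Visit B → queue [A, G, N, J, D, M]
Visit A → queue [G, N, J, D, M]
Visit G → queue [N, J, D, M]
Visit N → queue [J, D, M]
Visit J; enqueue R, O → queue [D, M, R, O]
Visit D → queue [M, R, O]
Visit M → queue [R, O]
Visit R; enqueue C → queue [O, C]
Visit O → queue [C]
Visit C → queue []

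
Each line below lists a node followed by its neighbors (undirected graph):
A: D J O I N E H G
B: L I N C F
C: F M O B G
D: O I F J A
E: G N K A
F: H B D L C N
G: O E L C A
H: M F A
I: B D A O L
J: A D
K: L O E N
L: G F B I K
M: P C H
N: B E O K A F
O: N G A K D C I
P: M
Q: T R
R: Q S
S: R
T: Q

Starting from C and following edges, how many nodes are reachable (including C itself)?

BFS from C visits: C, F, M, O, B, G, H, D, L, N, P, A, K, I, E, J
Reachable nodes: 16 of 20 total.

16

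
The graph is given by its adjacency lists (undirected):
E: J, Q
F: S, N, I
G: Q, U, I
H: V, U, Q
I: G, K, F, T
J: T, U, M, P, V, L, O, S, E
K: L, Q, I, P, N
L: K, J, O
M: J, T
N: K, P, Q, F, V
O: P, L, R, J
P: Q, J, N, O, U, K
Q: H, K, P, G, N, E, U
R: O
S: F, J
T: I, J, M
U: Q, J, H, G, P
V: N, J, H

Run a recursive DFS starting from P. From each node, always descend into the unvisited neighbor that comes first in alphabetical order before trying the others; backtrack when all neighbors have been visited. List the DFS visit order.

Visit P
P → J
J → E
E → Q
Q → G
G → I
I → F
F → N
N → K
K → L
L → O
O → R
N → V
V → H
H → U
F → S
I → T
T → M

P -> J -> E -> Q -> G -> I -> F -> N -> K -> L -> O -> R -> V -> H -> U -> S -> T -> M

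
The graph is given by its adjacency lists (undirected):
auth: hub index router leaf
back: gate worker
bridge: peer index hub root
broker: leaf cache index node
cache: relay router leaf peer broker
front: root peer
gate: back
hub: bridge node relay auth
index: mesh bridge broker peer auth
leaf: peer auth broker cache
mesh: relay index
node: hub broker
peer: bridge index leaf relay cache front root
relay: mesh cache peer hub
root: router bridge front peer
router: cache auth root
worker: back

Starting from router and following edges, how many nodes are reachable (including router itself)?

14

BFS from router visits: router, cache, auth, root, relay, leaf, peer, broker, hub, index, bridge, front, mesh, node
Reachable nodes: 14 of 17 total.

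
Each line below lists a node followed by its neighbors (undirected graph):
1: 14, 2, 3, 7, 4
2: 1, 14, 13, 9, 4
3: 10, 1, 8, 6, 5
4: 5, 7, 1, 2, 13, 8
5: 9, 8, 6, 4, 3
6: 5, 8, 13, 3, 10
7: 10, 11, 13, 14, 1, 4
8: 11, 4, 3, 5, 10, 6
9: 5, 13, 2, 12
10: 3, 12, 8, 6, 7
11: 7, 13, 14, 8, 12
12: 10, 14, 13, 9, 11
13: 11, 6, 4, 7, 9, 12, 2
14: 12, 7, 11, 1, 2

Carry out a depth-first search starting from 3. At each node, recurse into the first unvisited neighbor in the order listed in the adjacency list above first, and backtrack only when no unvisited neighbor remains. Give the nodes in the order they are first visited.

Visit 3
3 → 10
10 → 12
12 → 14
14 → 7
7 → 11
11 → 13
13 → 6
6 → 5
5 → 9
9 → 2
2 → 1
1 → 4
4 → 8

3 10 12 14 7 11 13 6 5 9 2 1 4 8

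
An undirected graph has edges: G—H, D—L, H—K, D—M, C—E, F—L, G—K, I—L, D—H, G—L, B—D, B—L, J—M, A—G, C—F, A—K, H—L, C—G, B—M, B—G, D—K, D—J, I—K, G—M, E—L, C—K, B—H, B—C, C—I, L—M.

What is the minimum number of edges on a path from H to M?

Level 0: H
Level 1: B, D, G, K, L
Level 2: A, C, E, F, I, J, M
M first appears at level 2.

2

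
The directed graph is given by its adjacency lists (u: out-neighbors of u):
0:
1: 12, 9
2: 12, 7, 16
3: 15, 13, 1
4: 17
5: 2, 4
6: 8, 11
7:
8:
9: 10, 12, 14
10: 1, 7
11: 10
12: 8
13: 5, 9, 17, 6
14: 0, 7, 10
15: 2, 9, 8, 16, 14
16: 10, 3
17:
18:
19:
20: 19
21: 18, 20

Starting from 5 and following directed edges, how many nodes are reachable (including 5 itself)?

18

BFS from 5 visits: 5, 2, 4, 7, 12, 16, 17, 8, 3, 10, 1, 13, 15, 9, 6, 14, 11, 0
Reachable nodes: 18 of 22 total.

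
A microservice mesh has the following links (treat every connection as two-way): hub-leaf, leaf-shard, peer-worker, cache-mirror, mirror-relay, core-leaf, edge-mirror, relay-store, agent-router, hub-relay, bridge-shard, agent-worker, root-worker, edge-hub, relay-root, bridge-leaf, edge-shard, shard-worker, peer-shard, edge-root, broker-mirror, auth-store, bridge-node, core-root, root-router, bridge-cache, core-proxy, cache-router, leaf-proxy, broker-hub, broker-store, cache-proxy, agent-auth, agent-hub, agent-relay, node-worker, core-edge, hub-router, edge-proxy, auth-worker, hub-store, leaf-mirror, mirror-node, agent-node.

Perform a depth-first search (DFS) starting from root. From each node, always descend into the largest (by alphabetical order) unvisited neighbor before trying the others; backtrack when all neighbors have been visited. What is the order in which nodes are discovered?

root, worker, shard, peer, leaf, proxy, edge, mirror, relay, store, hub, router, cache, bridge, node, agent, auth, broker, core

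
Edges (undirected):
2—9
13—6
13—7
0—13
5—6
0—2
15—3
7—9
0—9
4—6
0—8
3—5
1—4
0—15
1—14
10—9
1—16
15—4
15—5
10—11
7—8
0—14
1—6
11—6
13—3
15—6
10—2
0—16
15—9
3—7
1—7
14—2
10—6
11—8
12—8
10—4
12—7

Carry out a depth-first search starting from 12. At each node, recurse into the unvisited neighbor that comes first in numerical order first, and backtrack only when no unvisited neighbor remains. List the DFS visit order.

12 7 1 4 6 5 3 13 0 2 9 10 11 8 15 14 16

Visit 12
12 → 7
7 → 1
1 → 4
4 → 6
6 → 5
5 → 3
3 → 13
13 → 0
0 → 2
2 → 9
9 → 10
10 → 11
11 → 8
9 → 15
2 → 14
0 → 16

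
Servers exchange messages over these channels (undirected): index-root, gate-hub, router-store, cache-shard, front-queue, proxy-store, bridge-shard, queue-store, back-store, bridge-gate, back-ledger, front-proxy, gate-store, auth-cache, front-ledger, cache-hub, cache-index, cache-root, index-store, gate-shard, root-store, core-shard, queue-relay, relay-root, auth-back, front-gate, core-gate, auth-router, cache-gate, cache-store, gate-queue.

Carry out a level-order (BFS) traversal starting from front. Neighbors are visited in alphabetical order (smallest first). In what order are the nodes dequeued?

front gate ledger proxy queue bridge cache core hub shard store back relay auth index root router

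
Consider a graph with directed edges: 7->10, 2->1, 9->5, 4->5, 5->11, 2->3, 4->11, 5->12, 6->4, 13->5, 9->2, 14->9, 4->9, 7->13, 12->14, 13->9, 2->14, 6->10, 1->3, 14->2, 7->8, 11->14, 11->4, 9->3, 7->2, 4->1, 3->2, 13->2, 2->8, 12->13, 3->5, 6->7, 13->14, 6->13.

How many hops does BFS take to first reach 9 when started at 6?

2

Level 0: 6
Level 1: 4, 7, 10, 13
Level 2: 1, 2, 5, 8, 9, 11, 14
Level 3: 3, 12
9 first appears at level 2.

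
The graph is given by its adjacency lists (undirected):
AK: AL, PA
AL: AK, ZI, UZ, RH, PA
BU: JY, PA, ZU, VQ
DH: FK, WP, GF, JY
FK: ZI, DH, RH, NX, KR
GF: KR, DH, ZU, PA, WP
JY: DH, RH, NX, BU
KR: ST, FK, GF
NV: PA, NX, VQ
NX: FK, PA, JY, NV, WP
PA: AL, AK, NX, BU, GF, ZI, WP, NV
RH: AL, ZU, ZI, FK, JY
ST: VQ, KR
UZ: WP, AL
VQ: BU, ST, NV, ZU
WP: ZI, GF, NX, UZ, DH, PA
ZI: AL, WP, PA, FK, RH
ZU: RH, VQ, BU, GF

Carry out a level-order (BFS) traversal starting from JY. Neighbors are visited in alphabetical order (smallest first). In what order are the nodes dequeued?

Visit JY; enqueue BU, DH, NX, RH → queue [BU, DH, NX, RH]
Visit BU; enqueue PA, VQ, ZU → queue [DH, NX, RH, PA, VQ, ZU]
Visit DH; enqueue FK, GF, WP → queue [NX, RH, PA, VQ, ZU, FK, GF, WP]
Visit NX; enqueue NV → queue [RH, PA, VQ, ZU, FK, GF, WP, NV]
Visit RH; enqueue AL, ZI → queue [PA, VQ, ZU, FK, GF, WP, NV, AL, ZI]
Visit PA; enqueue AK → queue [VQ, ZU, FK, GF, WP, NV, AL, ZI, AK]
Visit VQ; enqueue ST → queue [ZU, FK, GF, WP, NV, AL, ZI, AK, ST]
Visit ZU → queue [FK, GF, WP, NV, AL, ZI, AK, ST]
Visit FK; enqueue KR → queue [GF, WP, NV, AL, ZI, AK, ST, KR]
Visit GF → queue [WP, NV, AL, ZI, AK, ST, KR]
Visit WP; enqueue UZ → queue [NV, AL, ZI, AK, ST, KR, UZ]
Visit NV → queue [AL, ZI, AK, ST, KR, UZ]
Visit AL → queue [ZI, AK, ST, KR, UZ]
Visit ZI → queue [AK, ST, KR, UZ]
Visit AK → queue [ST, KR, UZ]
Visit ST → queue [KR, UZ]
Visit KR → queue [UZ]
Visit UZ → queue []

JY → BU → DH → NX → RH → PA → VQ → ZU → FK → GF → WP → NV → AL → ZI → AK → ST → KR → UZ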